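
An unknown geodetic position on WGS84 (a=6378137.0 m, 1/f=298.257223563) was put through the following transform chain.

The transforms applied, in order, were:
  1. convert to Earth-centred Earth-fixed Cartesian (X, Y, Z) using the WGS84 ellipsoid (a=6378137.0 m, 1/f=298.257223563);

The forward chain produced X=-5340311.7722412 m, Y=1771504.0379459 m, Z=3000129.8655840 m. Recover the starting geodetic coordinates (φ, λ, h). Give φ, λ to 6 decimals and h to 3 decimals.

φ=28.227307°, λ=161.648132°, h=2973.238 m

start: X=-5340311.7722, Y=1771504.0379, Z=3000129.8656 m
→ geod (Bowring, a=6378137.000): φ=28.22730700°, λ=161.64813200°, h=2973.2380 m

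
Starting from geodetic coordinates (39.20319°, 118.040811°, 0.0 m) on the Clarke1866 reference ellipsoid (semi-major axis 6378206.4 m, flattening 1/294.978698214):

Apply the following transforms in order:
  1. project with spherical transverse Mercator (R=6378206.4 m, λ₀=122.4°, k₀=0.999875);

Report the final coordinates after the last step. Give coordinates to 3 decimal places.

start: φ=39.203190°, λ=118.040811°, h=0.000 m
→ tm (R=6378206.4, λ₀=122.4°): E=-376064.3163, N=4372633.0944

E=-376064.316 m, N=4372633.094 m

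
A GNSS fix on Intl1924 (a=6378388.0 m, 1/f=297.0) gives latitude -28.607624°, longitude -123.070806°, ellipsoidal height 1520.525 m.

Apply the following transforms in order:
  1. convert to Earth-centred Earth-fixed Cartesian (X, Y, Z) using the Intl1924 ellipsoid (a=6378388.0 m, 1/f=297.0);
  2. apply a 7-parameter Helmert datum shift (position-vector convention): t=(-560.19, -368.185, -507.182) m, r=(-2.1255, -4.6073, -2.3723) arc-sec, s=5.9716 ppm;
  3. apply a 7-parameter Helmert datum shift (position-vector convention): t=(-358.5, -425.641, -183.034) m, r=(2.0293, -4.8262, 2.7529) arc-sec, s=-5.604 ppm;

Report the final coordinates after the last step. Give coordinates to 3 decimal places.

start: φ=-28.607624°, λ=-123.070806°, h=1520.525 m
→ ECEF (a=6378388.000, f=1/297.0): X=-3058707.7178, Y=-4697278.1575, Z=-3036564.7244
→ Helmert 7p (PV): X=-3059272.3704, Y=-4697670.5048, Z=-3037109.9574
→ Helmert 7p (PV): X=-3059479.9673, Y=-4698080.7703, Z=-3037393.7690

X=-3059479.967 m, Y=-4698080.770 m, Z=-3037393.769 m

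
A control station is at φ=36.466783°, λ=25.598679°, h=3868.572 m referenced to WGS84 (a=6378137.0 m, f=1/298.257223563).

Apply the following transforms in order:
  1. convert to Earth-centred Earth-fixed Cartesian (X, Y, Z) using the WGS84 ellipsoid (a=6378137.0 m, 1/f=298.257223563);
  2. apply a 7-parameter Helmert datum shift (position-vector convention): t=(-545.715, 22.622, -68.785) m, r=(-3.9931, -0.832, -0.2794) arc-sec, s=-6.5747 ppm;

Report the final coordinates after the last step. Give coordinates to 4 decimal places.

X=4633524.4778 m, Y=2220238.2739 m, Z=3772152.3142 m

start: φ=36.466783°, λ=25.598679°, h=3868.572 m
→ ECEF (a=6378137.000, f=1/298.257223563): X=4634112.8693, Y=2220163.4987, Z=3772270.1886
→ Helmert 7p (PV): X=4633524.4778, Y=2220238.2739, Z=3772152.3142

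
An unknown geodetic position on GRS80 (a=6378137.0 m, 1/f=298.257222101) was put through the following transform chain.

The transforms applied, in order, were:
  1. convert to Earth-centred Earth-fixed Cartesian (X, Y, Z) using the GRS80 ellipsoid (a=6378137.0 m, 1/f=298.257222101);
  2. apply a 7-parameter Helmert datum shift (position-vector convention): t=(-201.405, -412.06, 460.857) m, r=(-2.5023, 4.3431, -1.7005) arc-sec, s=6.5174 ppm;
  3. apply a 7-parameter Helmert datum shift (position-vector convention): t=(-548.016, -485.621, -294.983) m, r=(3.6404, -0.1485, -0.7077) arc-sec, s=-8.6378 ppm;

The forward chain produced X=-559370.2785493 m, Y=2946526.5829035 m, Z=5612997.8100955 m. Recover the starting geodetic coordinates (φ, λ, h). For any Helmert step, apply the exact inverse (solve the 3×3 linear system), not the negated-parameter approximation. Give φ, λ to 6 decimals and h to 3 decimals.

start: X=-559370.2785, Y=2946526.5829, Z=5612997.8101 m
→ Helmert⁻¹: X=-558833.1600, Y=2947134.8123, Z=5613289.6679
→ Helmert⁻¹: X=-558770.5969, Y=2947454.9636, Z=5612816.2217
→ geod (Bowring, a=6378137.000): φ=62.03589500°, λ=100.73459100°, h=2744.4900 m

φ=62.035895°, λ=100.734591°, h=2744.490 m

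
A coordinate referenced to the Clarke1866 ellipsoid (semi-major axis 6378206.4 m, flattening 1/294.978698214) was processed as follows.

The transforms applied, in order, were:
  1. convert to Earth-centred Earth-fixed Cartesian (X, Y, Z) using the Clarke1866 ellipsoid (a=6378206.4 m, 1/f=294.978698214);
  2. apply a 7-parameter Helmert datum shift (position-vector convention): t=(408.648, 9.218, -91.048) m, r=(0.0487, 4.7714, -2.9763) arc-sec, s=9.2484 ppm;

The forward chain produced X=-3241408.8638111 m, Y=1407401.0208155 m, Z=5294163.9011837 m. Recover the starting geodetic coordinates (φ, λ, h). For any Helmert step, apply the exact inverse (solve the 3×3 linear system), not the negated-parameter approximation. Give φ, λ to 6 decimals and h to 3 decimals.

φ=56.453397°, λ=156.534167°, h=2189.832 m

start: X=-3241408.8638, Y=1407401.0208, Z=5294163.9012 m
→ Helmert⁻¹: X=-3241930.3035, Y=1407333.2573, Z=5294130.6603
→ geod (Bowring, a=6378206.400): φ=56.45339700°, λ=156.53416700°, h=2189.8320 m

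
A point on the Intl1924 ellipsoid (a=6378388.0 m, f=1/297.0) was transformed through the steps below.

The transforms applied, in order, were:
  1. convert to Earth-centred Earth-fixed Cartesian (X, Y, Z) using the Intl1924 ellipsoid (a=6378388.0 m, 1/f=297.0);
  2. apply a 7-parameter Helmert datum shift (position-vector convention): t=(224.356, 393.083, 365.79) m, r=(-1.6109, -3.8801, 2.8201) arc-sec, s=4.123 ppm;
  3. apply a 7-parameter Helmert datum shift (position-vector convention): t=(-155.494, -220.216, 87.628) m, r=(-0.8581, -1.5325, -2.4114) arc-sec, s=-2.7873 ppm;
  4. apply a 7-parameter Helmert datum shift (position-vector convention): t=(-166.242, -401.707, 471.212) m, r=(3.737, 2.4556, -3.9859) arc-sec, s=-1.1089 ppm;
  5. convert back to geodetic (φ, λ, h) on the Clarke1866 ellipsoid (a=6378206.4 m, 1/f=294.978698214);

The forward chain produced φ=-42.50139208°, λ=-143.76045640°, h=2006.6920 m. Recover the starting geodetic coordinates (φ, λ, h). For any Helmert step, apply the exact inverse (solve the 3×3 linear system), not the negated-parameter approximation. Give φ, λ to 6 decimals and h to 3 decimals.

start: φ=-42.501392°, λ=-143.760456°, h=2006.692 m
→ ECEF (a=6378206.400, f=1/294.978698214): X=-3799800.1272, Y=-2785062.5874, Z=-4287983.4448
→ Helmert⁻¹: X=-3799533.2300, Y=-2784815.0873, Z=-4288454.1922
→ Helmert⁻¹: X=-3799387.6343, Y=-2784629.2095, Z=-4288537.1297
→ Helmert⁻¹: X=-3799715.0791, Y=-2784925.3641, Z=-4288835.5091
→ geod (Bowring, a=6378388.000): φ=-42.50664200°, λ=-143.76119100°, h=2223.6330 m

φ=-42.506642°, λ=-143.761191°, h=2223.633 m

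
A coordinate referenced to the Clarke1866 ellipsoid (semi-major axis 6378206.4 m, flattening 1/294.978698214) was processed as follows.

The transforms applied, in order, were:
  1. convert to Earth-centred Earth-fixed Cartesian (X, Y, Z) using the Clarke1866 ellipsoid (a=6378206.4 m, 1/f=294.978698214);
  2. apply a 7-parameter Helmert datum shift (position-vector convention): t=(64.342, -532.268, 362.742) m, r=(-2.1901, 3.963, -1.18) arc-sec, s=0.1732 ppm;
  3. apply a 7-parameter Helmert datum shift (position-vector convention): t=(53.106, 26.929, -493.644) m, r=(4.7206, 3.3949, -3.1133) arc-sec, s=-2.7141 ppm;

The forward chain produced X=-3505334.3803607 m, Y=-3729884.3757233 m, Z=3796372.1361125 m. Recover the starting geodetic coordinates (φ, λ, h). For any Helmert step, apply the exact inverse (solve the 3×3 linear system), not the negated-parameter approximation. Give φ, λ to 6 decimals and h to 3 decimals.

φ=36.751913°, λ=-133.227458°, h=2098.497 m

start: X=-3505334.3804, Y=-3729884.3757, Z=3796372.1361 m
→ Helmert⁻¹: X=-3505403.1956, Y=-3729887.4412, Z=3796903.7526
→ Helmert⁻¹: X=-3505518.5367, Y=-3729414.8919, Z=3796433.4024
→ geod (Bowring, a=6378206.400): φ=36.75191300°, λ=-133.22745800°, h=2098.4970 m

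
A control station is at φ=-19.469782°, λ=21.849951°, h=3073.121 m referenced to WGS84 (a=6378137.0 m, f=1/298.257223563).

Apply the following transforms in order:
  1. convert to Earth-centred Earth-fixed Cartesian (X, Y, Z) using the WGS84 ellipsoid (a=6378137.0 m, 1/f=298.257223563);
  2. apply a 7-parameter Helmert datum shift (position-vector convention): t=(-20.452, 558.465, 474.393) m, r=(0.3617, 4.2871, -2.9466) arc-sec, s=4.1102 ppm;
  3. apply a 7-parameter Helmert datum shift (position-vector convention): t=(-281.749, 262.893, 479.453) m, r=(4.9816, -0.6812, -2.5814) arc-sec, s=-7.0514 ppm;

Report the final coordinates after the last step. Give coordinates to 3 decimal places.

X=5585895.273 m, Y=2240687.883 m, Z=-2112552.667 m

start: φ=-19.469782°, λ=21.849951°, h=3073.121 m
→ ECEF (a=6378137.000, f=1/298.257223563): X=5586190.8149, Y=2239968.0884, Z=-2113473.1064
→ Helmert 7p (PV): X=5586181.3949, Y=2240459.6643, Z=-2113119.5786
→ Helmert 7p (PV): X=5585895.2733, Y=2240687.8830, Z=-2112552.6666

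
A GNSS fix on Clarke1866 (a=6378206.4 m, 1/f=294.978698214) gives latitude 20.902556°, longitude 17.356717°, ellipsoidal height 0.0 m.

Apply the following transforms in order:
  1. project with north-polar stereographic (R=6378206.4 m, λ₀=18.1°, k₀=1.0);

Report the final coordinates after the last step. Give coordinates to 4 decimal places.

E=-113939.2001 m, N=-8782481.3221 m

start: φ=20.902556°, λ=17.356717°, h=0.000 m
→ stereo (R=6378206.4, λ₀=18.1°): E=-113939.2001, N=-8782481.3221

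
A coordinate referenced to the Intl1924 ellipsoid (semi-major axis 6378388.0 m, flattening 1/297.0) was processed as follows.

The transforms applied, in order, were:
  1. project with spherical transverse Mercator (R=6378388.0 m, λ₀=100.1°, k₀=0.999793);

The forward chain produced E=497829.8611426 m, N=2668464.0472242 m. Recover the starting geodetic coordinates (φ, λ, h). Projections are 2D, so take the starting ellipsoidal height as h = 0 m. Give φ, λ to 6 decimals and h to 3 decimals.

φ=23.897819°, λ=104.988261°, h=0.000 m

start: E=497829.8611, N=2668464.0472 m
→ tm⁻¹: φ=23.89781900°, λ=104.98826100°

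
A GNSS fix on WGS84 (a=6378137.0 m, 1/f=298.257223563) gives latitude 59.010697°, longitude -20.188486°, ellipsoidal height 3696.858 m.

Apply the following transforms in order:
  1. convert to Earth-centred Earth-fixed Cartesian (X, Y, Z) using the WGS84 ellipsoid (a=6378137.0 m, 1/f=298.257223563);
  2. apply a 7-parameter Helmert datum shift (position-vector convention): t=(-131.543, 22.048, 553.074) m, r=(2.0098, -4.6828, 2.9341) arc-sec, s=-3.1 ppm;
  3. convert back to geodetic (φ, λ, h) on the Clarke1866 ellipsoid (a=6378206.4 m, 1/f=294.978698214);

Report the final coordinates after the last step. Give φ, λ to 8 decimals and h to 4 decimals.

start: φ=59.010697°, λ=-20.188486°, h=3696.858 m
→ ECEF (a=6378137.000, f=1/298.257223563): X=3091600.1842, Y=-1136782.0558, Z=5447719.0066
→ Helmert 7p (PV): X=3091351.5494, Y=-1136765.5874, Z=5448314.3041
→ geod (Bowring, a=6378206.400): φ=59.01717212°, λ=-20.18970976°, h=4189.4347 m

φ=59.01717212°, λ=-20.18970976°, h=4189.4347 m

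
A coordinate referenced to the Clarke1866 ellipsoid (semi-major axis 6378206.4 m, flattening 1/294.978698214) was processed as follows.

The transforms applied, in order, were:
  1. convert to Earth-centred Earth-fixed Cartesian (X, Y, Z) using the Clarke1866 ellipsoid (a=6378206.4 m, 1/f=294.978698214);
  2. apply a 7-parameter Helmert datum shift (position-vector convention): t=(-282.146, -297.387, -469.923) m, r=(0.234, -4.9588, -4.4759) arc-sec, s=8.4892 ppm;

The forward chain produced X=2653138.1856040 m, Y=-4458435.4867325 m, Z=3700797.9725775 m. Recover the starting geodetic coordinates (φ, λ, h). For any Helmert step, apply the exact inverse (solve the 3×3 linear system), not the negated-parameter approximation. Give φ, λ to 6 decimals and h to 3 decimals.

start: X=2653138.1856, Y=-4458435.4867, Z=3700797.9726 m
→ Helmert⁻¹: X=2653583.5246, Y=-4458038.4730, Z=3701177.7379
→ geod (Bowring, a=6378206.400): φ=35.68847300°, λ=-59.23738300°, h=2048.5200 m

φ=35.688473°, λ=-59.237383°, h=2048.520 m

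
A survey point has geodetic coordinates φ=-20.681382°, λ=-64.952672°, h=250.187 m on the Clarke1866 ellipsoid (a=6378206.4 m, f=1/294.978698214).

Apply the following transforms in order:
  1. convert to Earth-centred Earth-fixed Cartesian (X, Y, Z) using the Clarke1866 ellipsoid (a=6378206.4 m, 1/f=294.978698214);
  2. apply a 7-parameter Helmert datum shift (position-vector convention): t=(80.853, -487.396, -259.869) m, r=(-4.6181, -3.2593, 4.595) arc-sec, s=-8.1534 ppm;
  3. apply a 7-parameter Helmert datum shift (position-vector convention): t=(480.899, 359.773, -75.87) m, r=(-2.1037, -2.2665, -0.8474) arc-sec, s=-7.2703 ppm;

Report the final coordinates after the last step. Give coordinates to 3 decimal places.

start: φ=-20.681382°, λ=-64.952672°, h=250.187 m
→ ECEF (a=6378206.400, f=1/294.978698214): X=2527474.9502, Y=-5408518.9605, Z=-2238382.9646
→ Helmert 7p (PV): X=2527691.0508, Y=-5408956.0693, Z=-2238463.5542
→ Helmert 7p (PV): X=2528155.9480, Y=-5408590.1860, Z=-2238440.2094

X=2528155.948 m, Y=-5408590.186 m, Z=-2238440.209 m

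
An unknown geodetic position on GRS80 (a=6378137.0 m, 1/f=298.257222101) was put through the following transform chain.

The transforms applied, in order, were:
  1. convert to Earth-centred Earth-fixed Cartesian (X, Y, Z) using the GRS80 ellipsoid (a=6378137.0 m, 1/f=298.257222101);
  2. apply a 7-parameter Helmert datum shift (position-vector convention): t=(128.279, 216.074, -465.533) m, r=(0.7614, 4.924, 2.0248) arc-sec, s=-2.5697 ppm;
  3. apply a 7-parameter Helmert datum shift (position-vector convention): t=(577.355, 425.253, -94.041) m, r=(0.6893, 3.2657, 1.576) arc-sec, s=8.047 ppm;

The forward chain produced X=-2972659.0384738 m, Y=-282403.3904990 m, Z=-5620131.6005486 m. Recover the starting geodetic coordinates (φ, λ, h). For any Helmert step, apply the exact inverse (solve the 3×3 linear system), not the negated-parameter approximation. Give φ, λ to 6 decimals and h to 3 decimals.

φ=-62.170673°, λ=-174.562045°, h=2529.886 m

start: X=-2972659.0385, Y=-282403.3905, Z=-5620131.6005 m
→ Helmert⁻¹: X=-2973125.6494, Y=-282822.4321, Z=-5620038.4625
→ Helmert⁻¹: X=-2973130.1934, Y=-283030.7919, Z=-5619657.3006
→ geod (Bowring, a=6378137.000): φ=-62.17067300°, λ=-174.56204500°, h=2529.8860 m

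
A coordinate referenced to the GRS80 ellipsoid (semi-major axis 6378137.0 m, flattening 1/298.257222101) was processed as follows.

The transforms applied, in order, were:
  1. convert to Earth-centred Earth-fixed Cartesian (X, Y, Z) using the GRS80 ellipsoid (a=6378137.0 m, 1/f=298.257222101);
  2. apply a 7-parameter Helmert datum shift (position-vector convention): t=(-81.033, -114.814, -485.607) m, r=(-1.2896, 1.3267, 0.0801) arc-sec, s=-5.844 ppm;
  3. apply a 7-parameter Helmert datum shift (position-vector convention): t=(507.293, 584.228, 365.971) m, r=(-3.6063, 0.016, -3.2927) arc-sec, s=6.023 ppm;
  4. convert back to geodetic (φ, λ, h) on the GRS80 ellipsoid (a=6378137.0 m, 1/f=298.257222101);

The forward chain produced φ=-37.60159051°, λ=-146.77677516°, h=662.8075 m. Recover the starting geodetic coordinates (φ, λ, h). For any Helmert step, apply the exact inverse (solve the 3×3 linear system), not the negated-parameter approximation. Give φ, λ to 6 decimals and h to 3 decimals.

φ=-37.598422°, λ=-146.774795°, h=1075.343 m

start: φ=-37.601591°, λ=-146.776775°, h=662.808 m
→ ECEF (a=6378137.000, f=1/298.257222101): X=-4232952.4774, Y=-2772417.7045, Z=-3870907.7503
→ Helmert⁻¹: X=-4233389.7057, Y=-2772985.1252, Z=-3871299.2155
→ Helmert⁻¹: X=-4233309.5915, Y=-2772860.6706, Z=-3870880.7948
→ geod (Bowring, a=6378137.000): φ=-37.59842200°, λ=-146.77479500°, h=1075.3430 m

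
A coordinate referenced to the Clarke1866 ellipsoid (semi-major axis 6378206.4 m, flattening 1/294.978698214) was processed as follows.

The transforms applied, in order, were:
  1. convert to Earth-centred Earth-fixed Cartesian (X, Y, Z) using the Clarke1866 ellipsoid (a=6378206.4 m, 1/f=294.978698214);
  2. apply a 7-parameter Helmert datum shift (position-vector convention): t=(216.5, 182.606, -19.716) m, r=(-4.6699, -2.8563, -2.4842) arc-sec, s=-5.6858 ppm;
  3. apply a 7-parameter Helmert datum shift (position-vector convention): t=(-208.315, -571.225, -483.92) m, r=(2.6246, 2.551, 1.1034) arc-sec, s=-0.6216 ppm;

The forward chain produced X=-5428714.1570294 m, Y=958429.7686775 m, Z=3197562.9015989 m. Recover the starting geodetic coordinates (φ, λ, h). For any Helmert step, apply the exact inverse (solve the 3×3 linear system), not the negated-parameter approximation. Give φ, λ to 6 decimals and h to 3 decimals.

φ=30.288333°, λ=169.984444°, h=523.557 m

start: X=-5428714.1570, Y=958429.7687, Z=3197562.9016 m
→ Helmert⁻¹: X=-5428543.6371, Y=959071.3217, Z=3197969.4678
→ Helmert⁻¹: X=-5428758.2646, Y=958756.3792, Z=3198104.2496
→ geod (Bowring, a=6378206.400): φ=30.28833300°, λ=169.98444400°, h=523.5570 m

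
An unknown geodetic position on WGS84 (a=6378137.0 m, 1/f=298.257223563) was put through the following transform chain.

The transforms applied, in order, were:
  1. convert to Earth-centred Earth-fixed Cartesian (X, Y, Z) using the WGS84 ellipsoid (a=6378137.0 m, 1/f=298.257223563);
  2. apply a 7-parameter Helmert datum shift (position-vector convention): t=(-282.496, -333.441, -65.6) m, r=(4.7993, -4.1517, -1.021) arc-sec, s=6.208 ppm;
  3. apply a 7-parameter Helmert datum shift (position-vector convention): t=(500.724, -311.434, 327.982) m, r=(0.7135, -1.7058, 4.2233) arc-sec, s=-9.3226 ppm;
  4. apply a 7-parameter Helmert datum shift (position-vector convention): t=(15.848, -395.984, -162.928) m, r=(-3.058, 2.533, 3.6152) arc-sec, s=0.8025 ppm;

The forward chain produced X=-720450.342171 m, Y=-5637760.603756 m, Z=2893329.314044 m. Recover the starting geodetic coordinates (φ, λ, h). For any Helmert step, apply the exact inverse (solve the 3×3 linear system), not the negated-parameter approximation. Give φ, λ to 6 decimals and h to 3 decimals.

start: X=-720450.3422, Y=-5637760.6038, Z=2893329.3140 m
→ Helmert⁻¹: X=-720599.9503, Y=-5637390.3622, Z=2893397.4931
→ Helmert⁻¹: X=-721198.8915, Y=-5637106.7065, Z=2893121.9461
→ Helmert⁻¹: X=-720825.7821, Y=-5636674.5200, Z=2893315.2464
→ geod (Bowring, a=6378137.000): φ=27.13900700°, λ=-97.28751000°, h=3034.8150 m

φ=27.139007°, λ=-97.287510°, h=3034.815 m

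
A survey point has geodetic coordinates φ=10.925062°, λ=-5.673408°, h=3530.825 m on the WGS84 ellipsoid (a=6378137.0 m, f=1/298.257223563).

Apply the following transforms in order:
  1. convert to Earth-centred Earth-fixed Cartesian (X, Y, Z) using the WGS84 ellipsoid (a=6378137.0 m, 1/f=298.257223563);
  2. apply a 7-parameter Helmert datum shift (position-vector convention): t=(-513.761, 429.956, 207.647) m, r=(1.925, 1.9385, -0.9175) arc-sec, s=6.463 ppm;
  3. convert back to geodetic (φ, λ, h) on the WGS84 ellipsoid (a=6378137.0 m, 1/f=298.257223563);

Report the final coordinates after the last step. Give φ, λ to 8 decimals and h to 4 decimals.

φ=10.92725973°, λ=-5.67030704°, h=3067.6383 m

start: φ=10.925062°, λ=-5.673408°, h=3530.825 m
→ ECEF (a=6378137.000, f=1/298.257223563): X=6236061.6070, Y=-619518.7300, Z=1201537.3763
→ Helmert 7p (PV): X=6235596.6862, Y=-619131.7307, Z=1201688.3994
→ geod (Bowring, a=6378137.000): φ=10.92725973°, λ=-5.67030704°, h=3067.6383 m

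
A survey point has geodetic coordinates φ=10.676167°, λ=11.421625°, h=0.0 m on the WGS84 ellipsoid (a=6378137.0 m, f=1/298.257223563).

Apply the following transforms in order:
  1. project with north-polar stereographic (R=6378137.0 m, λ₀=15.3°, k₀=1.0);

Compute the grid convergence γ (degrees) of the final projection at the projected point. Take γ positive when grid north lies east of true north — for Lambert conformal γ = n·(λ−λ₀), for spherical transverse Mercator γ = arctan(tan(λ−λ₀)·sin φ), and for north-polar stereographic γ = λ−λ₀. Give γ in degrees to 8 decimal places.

start: φ=10.676167°, λ=11.421625°, h=0.000 m
→ into stereo (λ₀=15.3°): φ=10.67616700°, λ−λ₀=-3.87837500°
convergence γ = -3.87837500°

-3.87837500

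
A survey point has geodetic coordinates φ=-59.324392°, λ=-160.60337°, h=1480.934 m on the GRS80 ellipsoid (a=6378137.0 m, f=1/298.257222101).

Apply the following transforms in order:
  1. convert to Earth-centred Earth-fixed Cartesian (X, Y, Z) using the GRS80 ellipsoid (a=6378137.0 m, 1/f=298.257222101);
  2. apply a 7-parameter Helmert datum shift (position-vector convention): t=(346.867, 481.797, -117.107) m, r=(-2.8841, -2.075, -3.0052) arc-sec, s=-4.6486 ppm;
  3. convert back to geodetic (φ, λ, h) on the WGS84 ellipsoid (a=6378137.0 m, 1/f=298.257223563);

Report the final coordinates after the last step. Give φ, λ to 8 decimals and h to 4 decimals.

φ=-59.32896617°, λ=-160.60857706°, h=1303.6380 m

start: φ=-59.324392°, λ=-160.603370°, h=1480.934 m
→ ECEF (a=6378137.000, f=1/298.257222101): X=-3077629.4872, Y=-1083600.9654, Z=-5463733.8479
→ Helmert 7p (PV): X=-3077229.1368, Y=-1083145.6879, Z=-5463841.3653
→ geod (Bowring, a=6378137.000): φ=-59.32896617°, λ=-160.60857706°, h=1303.6380 m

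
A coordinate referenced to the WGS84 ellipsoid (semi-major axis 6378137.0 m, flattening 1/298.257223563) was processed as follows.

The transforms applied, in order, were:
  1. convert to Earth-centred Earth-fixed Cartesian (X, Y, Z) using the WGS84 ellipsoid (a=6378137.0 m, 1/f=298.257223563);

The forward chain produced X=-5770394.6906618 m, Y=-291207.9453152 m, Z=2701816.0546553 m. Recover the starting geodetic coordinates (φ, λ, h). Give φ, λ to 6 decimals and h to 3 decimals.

start: X=-5770394.6907, Y=-291207.9453, Z=2701816.0547 m
→ geod (Bowring, a=6378137.000): φ=25.20987500°, λ=-177.11097000°, h=3965.5710 m

φ=25.209875°, λ=-177.110970°, h=3965.571 m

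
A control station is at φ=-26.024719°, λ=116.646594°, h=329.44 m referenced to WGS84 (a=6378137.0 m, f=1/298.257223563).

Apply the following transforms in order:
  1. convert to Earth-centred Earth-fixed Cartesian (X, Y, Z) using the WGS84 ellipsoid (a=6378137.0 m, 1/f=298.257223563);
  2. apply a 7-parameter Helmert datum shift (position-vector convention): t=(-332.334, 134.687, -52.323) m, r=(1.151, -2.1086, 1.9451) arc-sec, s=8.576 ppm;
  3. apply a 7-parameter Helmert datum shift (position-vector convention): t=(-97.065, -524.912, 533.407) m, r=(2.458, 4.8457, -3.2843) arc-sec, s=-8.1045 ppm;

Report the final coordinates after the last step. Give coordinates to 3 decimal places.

start: φ=-26.024719°, λ=116.646594°, h=329.440 m
→ ECEF (a=6378137.000, f=1/298.257223563): X=-2572254.9275, Y=5126257.7482, Z=-2781667.6452
→ Helmert 7p (PV): X=-2572629.2262, Y=5126427.6636, Z=-2781741.5138
→ Helmert 7p (PV): X=-2572689.1651, Y=5125935.3164, Z=-2781064.0352

X=-2572689.165 m, Y=5125935.316 m, Z=-2781064.035 m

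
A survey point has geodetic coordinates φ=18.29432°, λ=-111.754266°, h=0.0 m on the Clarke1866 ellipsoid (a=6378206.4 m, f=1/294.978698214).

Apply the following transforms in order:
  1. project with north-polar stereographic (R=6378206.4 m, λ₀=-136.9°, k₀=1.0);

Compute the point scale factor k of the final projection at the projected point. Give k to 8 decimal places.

1.52218779

start: φ=18.294320°, λ=-111.754266°, h=0.000 m
→ into stereo (λ₀=-136.9°): φ=18.29432000°, λ−λ₀=25.14573400°
scale k = 1.52218779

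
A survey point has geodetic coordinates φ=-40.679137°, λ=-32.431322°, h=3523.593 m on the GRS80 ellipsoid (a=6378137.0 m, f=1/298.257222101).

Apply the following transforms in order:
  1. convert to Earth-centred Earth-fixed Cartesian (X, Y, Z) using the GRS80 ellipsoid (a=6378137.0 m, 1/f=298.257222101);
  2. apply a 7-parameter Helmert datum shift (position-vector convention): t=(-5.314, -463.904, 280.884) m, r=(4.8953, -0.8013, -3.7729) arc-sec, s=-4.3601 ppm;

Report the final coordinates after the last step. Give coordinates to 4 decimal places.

start: φ=-40.679137°, λ=-32.431322°, h=3523.593 m
→ ECEF (a=6378137.000, f=1/298.257222101): X=4090669.5152, Y=-2599155.7907, Z=-4137762.7582
→ Helmert 7p (PV): X=4090614.8975, Y=-2599584.9850, Z=-4137509.6275

X=4090614.8975 m, Y=-2599584.9850 m, Z=-4137509.6275 m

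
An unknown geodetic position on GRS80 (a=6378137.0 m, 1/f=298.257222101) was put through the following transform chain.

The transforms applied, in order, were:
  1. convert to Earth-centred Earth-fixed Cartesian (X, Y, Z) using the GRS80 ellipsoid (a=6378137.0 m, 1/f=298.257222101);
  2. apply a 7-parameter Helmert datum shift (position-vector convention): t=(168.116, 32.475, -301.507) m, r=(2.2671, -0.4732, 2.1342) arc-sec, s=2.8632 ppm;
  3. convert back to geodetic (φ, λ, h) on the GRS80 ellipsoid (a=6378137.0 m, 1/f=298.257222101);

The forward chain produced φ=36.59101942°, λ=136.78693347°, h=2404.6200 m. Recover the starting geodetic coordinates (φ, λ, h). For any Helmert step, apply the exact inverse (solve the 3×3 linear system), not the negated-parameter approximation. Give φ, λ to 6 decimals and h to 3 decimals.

start: φ=36.591019°, λ=136.786933°, h=2404.620 m
→ ECEF (a=6378137.000, f=1/298.257222101): X=-3738158.1974, Y=3511968.8188, Z=3782482.3973
→ Helmert⁻¹: X=-3738270.5934, Y=3512006.5449, Z=3782743.0484
→ geod (Bowring, a=6378137.000): φ=36.59232600°, λ=136.78748600°, h=2646.5070 m

φ=36.592326°, λ=136.787486°, h=2646.507 m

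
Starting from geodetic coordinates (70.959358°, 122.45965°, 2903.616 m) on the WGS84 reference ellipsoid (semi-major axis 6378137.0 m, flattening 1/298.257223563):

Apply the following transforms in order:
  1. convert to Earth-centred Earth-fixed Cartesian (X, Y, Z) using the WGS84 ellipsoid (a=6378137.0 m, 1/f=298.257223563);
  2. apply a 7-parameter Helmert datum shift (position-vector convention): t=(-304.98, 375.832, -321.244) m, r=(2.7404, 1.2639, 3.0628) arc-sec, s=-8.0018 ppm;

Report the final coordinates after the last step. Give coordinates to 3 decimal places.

X=-1120923.481 m, Y=1762051.506 m, Z=6009209.620 m

start: φ=70.959358°, λ=122.459650°, h=2903.616 m
→ ECEF (a=6378137.000, f=1/298.257223563): X=-1120638.1316, Y=1761786.2532, Z=6009548.6782
→ Helmert 7p (PV): X=-1120923.4812, Y=1762051.5064, Z=6009209.6203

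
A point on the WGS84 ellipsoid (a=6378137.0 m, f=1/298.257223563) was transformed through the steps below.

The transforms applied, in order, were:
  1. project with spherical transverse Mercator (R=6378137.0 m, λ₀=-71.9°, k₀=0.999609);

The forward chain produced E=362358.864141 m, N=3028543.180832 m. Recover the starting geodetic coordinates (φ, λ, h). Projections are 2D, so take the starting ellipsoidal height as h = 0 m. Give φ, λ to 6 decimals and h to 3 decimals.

start: E=362358.8641, N=3028543.1808 m
→ tm⁻¹: φ=27.16899000°, λ=-68.24119200°

φ=27.168990°, λ=-68.241192°, h=0.000 m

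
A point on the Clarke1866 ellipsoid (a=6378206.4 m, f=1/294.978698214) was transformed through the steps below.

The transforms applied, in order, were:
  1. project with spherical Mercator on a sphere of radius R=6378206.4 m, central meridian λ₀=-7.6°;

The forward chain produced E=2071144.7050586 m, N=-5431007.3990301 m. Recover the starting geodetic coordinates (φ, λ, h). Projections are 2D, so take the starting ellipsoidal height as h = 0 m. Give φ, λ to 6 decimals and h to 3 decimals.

start: E=2071144.7051, N=-5431007.3990 m
→ merc⁻¹: φ=-43.77668400°, λ=11.00520700°

φ=-43.776684°, λ=11.005207°, h=0.000 m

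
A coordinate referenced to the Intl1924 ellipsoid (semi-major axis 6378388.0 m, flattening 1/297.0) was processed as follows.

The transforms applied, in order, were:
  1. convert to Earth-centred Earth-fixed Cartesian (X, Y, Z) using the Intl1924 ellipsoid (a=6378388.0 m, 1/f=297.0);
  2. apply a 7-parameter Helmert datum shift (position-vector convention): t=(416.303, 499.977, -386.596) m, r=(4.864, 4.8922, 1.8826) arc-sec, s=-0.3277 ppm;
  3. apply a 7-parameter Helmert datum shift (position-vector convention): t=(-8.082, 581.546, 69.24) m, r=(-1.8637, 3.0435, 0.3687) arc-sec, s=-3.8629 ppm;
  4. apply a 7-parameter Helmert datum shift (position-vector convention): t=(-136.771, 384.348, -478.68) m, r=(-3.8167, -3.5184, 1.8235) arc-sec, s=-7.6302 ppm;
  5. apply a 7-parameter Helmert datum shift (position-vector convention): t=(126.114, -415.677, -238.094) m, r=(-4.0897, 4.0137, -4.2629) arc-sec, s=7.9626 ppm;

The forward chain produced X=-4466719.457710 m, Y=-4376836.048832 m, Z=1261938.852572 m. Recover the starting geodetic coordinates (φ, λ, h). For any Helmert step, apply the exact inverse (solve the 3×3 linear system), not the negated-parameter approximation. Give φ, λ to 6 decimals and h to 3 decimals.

start: X=-4466719.4577, Y=-4376836.0488, Z=1261938.8526 m
→ Helmert⁻¹: X=-4466744.1117, Y=-4376502.8612, Z=1261993.2034
→ Helmert⁻¹: X=-4466658.5815, Y=-4376904.4789, Z=1262476.7175
→ Helmert⁻¹: X=-4466694.2043, Y=-4377506.3561, Z=1262306.8938
→ Helmert⁻¹: X=-4467181.8776, Y=-4377937.2194, Z=1262691.1884
→ geod (Bowring, a=6378388.000): φ=11.48845000°, λ=-135.57807800°, h=3400.3520 m

φ=11.488450°, λ=-135.578078°, h=3400.352 m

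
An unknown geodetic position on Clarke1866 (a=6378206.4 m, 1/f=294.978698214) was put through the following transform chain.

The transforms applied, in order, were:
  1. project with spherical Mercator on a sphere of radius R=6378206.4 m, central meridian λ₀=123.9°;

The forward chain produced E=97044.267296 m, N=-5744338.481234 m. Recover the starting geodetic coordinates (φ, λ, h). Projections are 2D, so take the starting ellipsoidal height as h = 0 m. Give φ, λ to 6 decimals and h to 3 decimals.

φ=-45.774437°, λ=124.771754°, h=0.000 m

start: E=97044.2673, N=-5744338.4812 m
→ merc⁻¹: φ=-45.77443700°, λ=124.77175400°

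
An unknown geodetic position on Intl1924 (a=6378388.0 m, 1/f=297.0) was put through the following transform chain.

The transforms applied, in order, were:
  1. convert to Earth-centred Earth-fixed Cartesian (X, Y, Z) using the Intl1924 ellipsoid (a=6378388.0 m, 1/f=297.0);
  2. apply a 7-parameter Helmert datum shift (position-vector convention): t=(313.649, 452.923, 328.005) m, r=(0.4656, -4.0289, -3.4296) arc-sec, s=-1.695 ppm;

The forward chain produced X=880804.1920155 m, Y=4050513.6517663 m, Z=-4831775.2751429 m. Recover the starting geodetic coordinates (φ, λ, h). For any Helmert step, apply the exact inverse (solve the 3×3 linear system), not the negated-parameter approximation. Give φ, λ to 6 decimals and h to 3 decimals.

φ=-49.570388°, λ=77.736847°, h=142.019 m

start: X=880804.1920, Y=4050513.6518, Z=-4831775.2751 m
→ Helmert⁻¹: X=880330.3097, Y=4050071.3235, Z=-4832137.8080
→ geod (Bowring, a=6378388.000): φ=-49.57038800°, λ=77.73684700°, h=142.0190 m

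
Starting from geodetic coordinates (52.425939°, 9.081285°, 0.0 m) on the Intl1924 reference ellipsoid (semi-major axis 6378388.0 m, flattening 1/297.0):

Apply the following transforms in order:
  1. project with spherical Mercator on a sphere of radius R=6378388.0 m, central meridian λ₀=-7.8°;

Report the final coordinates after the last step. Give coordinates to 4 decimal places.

start: φ=52.425939°, λ=9.081285°, h=0.000 m
→ merc (R=6378388.0, λ₀=-7.8°): E=1879290.0033, N=6877780.8044

E=1879290.0033 m, N=6877780.8044 m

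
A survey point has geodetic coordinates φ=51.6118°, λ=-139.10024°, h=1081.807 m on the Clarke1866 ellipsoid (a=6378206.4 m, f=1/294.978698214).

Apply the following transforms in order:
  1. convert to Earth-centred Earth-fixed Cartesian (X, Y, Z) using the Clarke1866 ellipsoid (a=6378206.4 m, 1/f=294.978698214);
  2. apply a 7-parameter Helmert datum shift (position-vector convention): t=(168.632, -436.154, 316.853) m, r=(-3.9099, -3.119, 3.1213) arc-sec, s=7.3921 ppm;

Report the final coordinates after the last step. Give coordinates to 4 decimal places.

start: φ=51.611800°, λ=-139.100240°, h=1081.807 m
→ ECEF (a=6378206.400, f=1/294.978698214): X=-3000531.6475, Y=-2599120.0468, Z=4976740.2407
→ Helmert 7p (PV): X=-3000421.1198, Y=-2599526.4811, Z=4977097.7784

X=-3000421.1198 m, Y=-2599526.4811 m, Z=4977097.7784 m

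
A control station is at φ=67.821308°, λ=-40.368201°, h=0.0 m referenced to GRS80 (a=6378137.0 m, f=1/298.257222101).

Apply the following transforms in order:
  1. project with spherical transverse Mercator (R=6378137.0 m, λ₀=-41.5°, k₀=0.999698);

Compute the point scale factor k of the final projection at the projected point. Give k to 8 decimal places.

0.99972579

start: φ=67.821308°, λ=-40.368201°, h=0.000 m
→ into tm (λ₀=-41.5°): φ=67.82130800°, λ−λ₀=1.13179900°
scale k = 0.99972579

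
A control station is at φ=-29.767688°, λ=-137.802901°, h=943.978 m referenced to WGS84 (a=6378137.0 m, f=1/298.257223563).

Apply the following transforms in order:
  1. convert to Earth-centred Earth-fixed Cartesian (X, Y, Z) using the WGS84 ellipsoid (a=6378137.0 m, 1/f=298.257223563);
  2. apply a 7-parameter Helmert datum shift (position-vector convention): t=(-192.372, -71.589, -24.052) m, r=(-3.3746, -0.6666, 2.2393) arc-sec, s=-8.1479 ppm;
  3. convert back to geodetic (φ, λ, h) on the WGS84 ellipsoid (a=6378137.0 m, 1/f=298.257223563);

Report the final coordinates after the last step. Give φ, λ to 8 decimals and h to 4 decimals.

start: φ=-29.767688°, λ=-137.802901°, h=943.978 m
→ ECEF (a=6378137.000, f=1/298.257223563): X=-4105658.4759, Y=-3722404.9999, Z=-3148514.5653
→ Helmert 7p (PV): X=-4105766.8085, Y=-3722542.3424, Z=-3148465.3320
→ geod (Bowring, a=6378137.000): φ=-29.76653000°, λ=-137.80260136°, h=1069.2803 m

φ=-29.76653000°, λ=-137.80260136°, h=1069.2803 m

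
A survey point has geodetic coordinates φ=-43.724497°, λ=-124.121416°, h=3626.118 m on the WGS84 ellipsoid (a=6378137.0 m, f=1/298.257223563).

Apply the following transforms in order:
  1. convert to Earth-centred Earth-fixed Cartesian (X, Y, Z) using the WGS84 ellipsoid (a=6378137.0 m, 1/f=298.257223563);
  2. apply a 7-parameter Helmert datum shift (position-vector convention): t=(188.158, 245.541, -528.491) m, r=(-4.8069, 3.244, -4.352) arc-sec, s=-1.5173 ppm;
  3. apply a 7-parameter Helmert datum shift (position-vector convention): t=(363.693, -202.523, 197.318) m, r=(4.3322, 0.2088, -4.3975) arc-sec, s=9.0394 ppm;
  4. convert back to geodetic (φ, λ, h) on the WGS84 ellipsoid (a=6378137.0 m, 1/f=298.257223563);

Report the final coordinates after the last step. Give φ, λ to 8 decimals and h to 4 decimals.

φ=-43.72814711°, λ=-124.11916313°, h=3653.2696 m

start: φ=-43.724497°, λ=-124.121416°, h=3626.118 m
→ ECEF (a=6378137.000, f=1/298.257223563): X=-2591193.7576, Y=-3824097.4802, Z=-4388527.1943
→ Helmert 7p (PV): X=-2591151.3727, Y=-3823893.7374, Z=-4388919.1554
→ Helmert 7p (PV): X=-2590897.0700, Y=-3823983.4014, Z=-4388839.2020
→ geod (Bowring, a=6378137.000): φ=-43.72814711°, λ=-124.11916313°, h=3653.2696 m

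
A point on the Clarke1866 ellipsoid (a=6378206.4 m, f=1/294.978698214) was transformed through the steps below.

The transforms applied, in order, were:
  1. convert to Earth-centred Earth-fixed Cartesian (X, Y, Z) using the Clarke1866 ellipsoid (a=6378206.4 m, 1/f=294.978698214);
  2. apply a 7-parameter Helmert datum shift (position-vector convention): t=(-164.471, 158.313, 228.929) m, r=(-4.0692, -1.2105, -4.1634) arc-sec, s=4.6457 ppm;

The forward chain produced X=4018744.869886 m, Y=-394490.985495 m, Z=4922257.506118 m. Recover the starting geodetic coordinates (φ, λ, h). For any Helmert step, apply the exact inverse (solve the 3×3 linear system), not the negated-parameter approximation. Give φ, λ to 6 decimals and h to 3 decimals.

start: X=4018744.8699, Y=-394490.9855, Z=4922257.5061 m
→ Helmert⁻¹: X=4018927.5219, Y=-394663.4450, Z=4921974.3393
→ geod (Bowring, a=6378206.400): φ=50.82330800°, λ=-5.60853100°, h=1325.5880 m

φ=50.823308°, λ=-5.608531°, h=1325.588 m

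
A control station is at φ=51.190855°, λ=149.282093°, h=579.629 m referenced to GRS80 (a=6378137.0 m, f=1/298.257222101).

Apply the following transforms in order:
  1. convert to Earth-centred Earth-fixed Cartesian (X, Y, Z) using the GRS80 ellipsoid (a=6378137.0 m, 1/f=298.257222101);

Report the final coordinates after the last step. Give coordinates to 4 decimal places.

start: φ=51.190855°, λ=149.282093°, h=579.629 m
→ ECEF (a=6378137.000, f=1/298.257222101): X=-3443817.7912, Y=2046245.4089, Z=4947330.9140

X=-3443817.7912 m, Y=2046245.4089 m, Z=4947330.9140 m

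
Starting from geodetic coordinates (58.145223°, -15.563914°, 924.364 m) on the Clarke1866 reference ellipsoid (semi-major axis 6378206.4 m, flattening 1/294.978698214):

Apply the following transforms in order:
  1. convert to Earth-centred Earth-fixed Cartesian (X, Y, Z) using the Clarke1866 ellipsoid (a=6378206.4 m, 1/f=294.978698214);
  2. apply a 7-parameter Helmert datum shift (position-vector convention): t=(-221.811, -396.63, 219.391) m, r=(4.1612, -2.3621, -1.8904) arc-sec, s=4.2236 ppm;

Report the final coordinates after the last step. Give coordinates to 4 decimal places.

start: φ=58.145223°, λ=-15.563914°, h=924.364 m
→ ECEF (a=6378206.400, f=1/294.978698214): X=3251197.4477, Y=-905543.7313, Z=5394877.3507
→ Helmert 7p (PV): X=3250919.2880, Y=-906082.8201, Z=5395138.4911

X=3250919.2880 m, Y=-906082.8201 m, Z=5395138.4911 m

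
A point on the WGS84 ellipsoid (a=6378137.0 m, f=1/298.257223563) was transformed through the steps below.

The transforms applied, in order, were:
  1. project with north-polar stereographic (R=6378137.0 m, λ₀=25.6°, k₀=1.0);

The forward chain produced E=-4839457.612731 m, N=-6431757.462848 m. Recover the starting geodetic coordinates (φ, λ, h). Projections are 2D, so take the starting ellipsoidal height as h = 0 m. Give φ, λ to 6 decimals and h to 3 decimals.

start: E=-4839457.6127, N=-6431757.4628 m
→ stereo⁻¹: φ=25.49691100°, λ=-11.35895900°

φ=25.496911°, λ=-11.358959°, h=0.000 m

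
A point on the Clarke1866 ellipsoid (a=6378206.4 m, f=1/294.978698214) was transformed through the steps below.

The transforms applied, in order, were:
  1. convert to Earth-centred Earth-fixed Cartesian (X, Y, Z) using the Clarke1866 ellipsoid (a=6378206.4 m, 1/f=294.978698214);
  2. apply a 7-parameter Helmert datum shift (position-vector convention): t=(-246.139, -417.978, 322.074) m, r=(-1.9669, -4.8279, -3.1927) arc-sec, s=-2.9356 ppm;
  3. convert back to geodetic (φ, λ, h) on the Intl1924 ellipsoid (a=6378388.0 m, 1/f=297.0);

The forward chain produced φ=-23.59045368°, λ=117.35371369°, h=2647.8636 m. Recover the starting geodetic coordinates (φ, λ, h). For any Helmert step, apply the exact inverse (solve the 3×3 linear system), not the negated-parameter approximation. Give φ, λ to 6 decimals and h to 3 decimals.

start: φ=-23.590454°, λ=117.353714°, h=2647.864 m
→ ECEF (a=6378388.000, f=1/297.0): X=-2688394.0831, Y=5196708.8267, Z=-2537872.9478
→ Helmert⁻¹: X=-2688295.6872, Y=5197124.6529, Z=-2538089.9911
→ geod (Bowring, a=6378206.400): φ=-23.59204600°, λ=117.35098700°, h=3236.7690 m

φ=-23.592046°, λ=117.350987°, h=3236.769 m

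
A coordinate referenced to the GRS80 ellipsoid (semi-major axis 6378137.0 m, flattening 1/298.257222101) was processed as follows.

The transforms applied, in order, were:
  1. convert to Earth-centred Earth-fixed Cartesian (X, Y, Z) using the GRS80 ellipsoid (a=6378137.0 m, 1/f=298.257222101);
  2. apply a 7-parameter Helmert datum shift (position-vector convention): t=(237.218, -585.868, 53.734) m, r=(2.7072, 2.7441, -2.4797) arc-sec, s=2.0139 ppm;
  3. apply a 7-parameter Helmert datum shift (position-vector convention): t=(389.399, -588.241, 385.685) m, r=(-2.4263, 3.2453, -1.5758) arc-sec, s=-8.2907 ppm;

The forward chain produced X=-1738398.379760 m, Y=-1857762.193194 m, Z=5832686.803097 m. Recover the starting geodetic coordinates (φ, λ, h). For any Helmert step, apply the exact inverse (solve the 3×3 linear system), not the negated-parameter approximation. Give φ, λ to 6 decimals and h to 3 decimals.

start: X=-1738398.3798, Y=-1857762.1932, Z=5832686.8031 m
→ Helmert⁻¹: X=-1738879.7691, Y=-1857271.2397, Z=5832300.2663
→ Helmert⁻¹: X=-1739168.7552, Y=-1856625.9933, Z=5832236.0172
→ geod (Bowring, a=6378137.000): φ=66.57427000°, λ=-133.12908900°, h=2763.3300 m

φ=66.574270°, λ=-133.129089°, h=2763.330 m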